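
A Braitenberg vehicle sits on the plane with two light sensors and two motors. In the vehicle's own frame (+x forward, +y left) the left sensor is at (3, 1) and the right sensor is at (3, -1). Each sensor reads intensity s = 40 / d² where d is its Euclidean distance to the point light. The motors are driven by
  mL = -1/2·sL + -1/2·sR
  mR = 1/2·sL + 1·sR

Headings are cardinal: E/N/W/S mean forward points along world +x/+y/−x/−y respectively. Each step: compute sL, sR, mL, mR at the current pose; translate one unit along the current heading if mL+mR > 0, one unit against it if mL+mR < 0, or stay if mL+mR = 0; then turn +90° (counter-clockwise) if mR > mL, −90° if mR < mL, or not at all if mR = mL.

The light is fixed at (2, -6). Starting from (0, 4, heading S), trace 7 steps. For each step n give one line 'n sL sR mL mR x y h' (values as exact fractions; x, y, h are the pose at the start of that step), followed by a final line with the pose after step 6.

n=0: pose=(0,4,S); sL=4/5, sR=20/29; mL=-108/145, mR=158/145; mL+mR=10/29 → advance +1; mR−mL=266/145 → turn +1·90°
n=1: pose=(0,3,E); sL=40/101, sR=8/13; mL=-664/1313, mR=1068/1313; mL+mR=4/13 → advance +1; mR−mL=1732/1313 → turn +1·90°
n=2: pose=(1,3,N); sL=10/37, sR=5/18; mL=-365/1332, mR=275/666; mL+mR=5/36 → advance +1; mR−mL=305/444 → turn +1·90°
n=3: pose=(1,4,W); sL=40/97, sR=40/137; mL=-4680/13289, mR=6620/13289; mL+mR=20/137 → advance +1; mR−mL=11300/13289 → turn +1·90°
n=4: pose=(0,4,S); sL=4/5, sR=20/29; mL=-108/145, mR=158/145; mL+mR=10/29 → advance +1; mR−mL=266/145 → turn +1·90°
n=5: pose=(0,3,E); sL=40/101, sR=8/13; mL=-664/1313, mR=1068/1313; mL+mR=4/13 → advance +1; mR−mL=1732/1313 → turn +1·90°
n=6: pose=(1,3,N); sL=10/37, sR=5/18; mL=-365/1332, mR=275/666; mL+mR=5/36 → advance +1; mR−mL=305/444 → turn +1·90°

0 4/5 20/29 -108/145 158/145 0 4 S
1 40/101 8/13 -664/1313 1068/1313 0 3 E
2 10/37 5/18 -365/1332 275/666 1 3 N
3 40/97 40/137 -4680/13289 6620/13289 1 4 W
4 4/5 20/29 -108/145 158/145 0 4 S
5 40/101 8/13 -664/1313 1068/1313 0 3 E
6 10/37 5/18 -365/1332 275/666 1 3 N
final 1 4 W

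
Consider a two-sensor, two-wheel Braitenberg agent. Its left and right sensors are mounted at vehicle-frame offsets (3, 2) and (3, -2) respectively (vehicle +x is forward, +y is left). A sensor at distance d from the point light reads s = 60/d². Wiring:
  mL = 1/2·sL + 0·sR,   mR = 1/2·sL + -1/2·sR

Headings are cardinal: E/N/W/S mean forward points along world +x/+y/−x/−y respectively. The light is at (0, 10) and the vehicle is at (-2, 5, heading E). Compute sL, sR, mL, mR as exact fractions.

left sensor world pos  = (1, 7); dL² = 10
right sensor world pos = (1, 3); dR² = 50
sL = 60/10 = 6
sR = 60/50 = 6/5
mL = 1/2·sL + 0·sR = 3
mR = 1/2·sL + -1/2·sR = 12/5

6 6/5 3 12/5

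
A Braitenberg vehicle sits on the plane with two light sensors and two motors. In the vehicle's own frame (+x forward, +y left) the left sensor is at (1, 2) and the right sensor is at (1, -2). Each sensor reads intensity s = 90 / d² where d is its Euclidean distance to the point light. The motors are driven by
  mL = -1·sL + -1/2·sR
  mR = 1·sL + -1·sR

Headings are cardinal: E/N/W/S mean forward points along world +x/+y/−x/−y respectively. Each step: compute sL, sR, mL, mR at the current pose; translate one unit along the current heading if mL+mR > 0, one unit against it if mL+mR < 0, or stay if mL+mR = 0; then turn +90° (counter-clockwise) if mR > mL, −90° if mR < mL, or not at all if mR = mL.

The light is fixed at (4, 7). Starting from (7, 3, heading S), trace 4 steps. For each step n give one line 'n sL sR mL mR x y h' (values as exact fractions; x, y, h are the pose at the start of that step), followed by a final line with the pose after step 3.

n=0: pose=(7,3,S); sL=9/5, sR=45/13; mL=-459/130, mR=-108/65; mL+mR=-135/26 → advance -1; mR−mL=243/130 → turn +1·90°
n=1: pose=(7,4,E); sL=90/17, sR=90/41; mL=-4455/697, mR=2160/697; mL+mR=-135/41 → advance -1; mR−mL=6615/697 → turn +1·90°
n=2: pose=(6,4,N); sL=45/2, sR=9/2; mL=-99/4, mR=18; mL+mR=-27/4 → advance -1; mR−mL=171/4 → turn +1·90°
n=3: pose=(6,3,W); sL=90/37, sR=18; mL=-423/37, mR=-576/37; mL+mR=-27 → advance -1; mR−mL=-153/37 → turn -1·90°

0 9/5 45/13 -459/130 -108/65 7 3 S
1 90/17 90/41 -4455/697 2160/697 7 4 E
2 45/2 9/2 -99/4 18 6 4 N
3 90/37 18 -423/37 -576/37 6 3 W
final 7 3 N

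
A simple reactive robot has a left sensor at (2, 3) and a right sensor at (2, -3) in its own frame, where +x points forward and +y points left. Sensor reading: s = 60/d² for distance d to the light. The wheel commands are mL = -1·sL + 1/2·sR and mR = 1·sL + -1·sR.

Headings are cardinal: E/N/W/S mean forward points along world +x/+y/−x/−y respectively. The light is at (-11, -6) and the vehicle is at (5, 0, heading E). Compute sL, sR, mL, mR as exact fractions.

left sensor world pos  = (7, 3); dL² = 405
right sensor world pos = (7, -3); dR² = 333
sL = 60/405 = 4/27
sR = 60/333 = 20/111
mL = -1·sL + 1/2·sR = -58/999
mR = 1·sL + -1·sR = -32/999

4/27 20/111 -58/999 -32/999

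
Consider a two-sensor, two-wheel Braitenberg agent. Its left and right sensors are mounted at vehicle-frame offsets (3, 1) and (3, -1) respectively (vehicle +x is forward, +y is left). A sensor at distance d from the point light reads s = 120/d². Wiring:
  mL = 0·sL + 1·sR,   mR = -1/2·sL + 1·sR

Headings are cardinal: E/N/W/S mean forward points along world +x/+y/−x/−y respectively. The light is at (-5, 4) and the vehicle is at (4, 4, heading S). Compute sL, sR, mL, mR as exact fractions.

left sensor world pos  = (5, 1); dL² = 109
right sensor world pos = (3, 1); dR² = 73
sL = 120/109 = 120/109
sR = 120/73 = 120/73
mL = 0·sL + 1·sR = 120/73
mR = -1/2·sL + 1·sR = 8700/7957

120/109 120/73 120/73 8700/7957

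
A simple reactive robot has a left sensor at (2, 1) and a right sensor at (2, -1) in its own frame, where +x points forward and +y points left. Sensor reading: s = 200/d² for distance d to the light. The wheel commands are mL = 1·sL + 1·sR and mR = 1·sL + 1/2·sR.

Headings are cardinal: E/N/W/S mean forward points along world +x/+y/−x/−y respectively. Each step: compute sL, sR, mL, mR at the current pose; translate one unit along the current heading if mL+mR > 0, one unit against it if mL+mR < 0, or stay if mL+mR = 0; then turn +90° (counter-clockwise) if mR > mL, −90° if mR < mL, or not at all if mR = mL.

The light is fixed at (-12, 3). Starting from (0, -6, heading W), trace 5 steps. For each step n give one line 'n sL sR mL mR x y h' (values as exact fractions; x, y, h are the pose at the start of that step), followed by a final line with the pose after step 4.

n=0: pose=(0,-6,W); sL=1, sR=50/41; mL=91/41, mR=66/41; mL+mR=157/41 → advance +1; mR−mL=-25/41 → turn -1·90°
n=1: pose=(-1,-6,N); sL=200/149, sR=200/193; mL=68400/28757, mR=53500/28757; mL+mR=121900/28757 → advance +1; mR−mL=-100/193 → turn -1·90°
n=2: pose=(-1,-5,E); sL=100/109, sR=4/5; mL=936/545, mR=718/545; mL+mR=1654/545 → advance +1; mR−mL=-2/5 → turn -1·90°
n=3: pose=(0,-5,S); sL=200/269, sR=200/221; mL=98000/59449, mR=71100/59449; mL+mR=169100/59449 → advance +1; mR−mL=-100/221 → turn -1·90°
n=4: pose=(0,-6,W); sL=1, sR=50/41; mL=91/41, mR=66/41; mL+mR=157/41 → advance +1; mR−mL=-25/41 → turn -1·90°

0 1 50/41 91/41 66/41 0 -6 W
1 200/149 200/193 68400/28757 53500/28757 -1 -6 N
2 100/109 4/5 936/545 718/545 -1 -5 E
3 200/269 200/221 98000/59449 71100/59449 0 -5 S
4 1 50/41 91/41 66/41 0 -6 W
final -1 -6 N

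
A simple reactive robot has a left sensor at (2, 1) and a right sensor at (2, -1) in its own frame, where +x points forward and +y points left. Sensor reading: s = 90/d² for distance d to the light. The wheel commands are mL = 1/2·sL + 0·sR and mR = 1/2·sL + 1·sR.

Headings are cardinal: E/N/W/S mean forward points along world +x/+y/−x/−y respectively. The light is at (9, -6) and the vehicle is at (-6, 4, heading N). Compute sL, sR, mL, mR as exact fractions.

left sensor world pos  = (-7, 6); dL² = 400
right sensor world pos = (-5, 6); dR² = 340
sL = 90/400 = 9/40
sR = 90/340 = 9/34
mL = 1/2·sL + 0·sR = 9/80
mR = 1/2·sL + 1·sR = 513/1360

9/40 9/34 9/80 513/1360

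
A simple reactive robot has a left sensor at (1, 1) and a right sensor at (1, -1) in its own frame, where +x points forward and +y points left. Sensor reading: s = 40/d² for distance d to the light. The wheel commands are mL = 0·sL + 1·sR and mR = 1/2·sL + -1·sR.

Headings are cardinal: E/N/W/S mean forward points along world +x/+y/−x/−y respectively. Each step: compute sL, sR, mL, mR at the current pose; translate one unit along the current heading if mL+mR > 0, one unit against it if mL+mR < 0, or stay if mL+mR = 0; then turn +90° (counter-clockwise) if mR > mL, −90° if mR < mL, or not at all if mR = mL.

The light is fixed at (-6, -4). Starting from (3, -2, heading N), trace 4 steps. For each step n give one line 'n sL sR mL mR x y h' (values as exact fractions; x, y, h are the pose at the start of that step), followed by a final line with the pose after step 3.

0 40/73 40/109 40/109 -740/7957 3 -2 N
1 10/29 5/13 5/13 -80/377 3 -1 E
2 8/25 8/17 8/17 -132/425 4 -1 S
3 20/41 4/9 4/9 -74/369 4 -2 W
final 3 -2 N

n=0: pose=(3,-2,N); sL=40/73, sR=40/109; mL=40/109, mR=-740/7957; mL+mR=20/73 → advance +1; mR−mL=-3660/7957 → turn -1·90°
n=1: pose=(3,-1,E); sL=10/29, sR=5/13; mL=5/13, mR=-80/377; mL+mR=5/29 → advance +1; mR−mL=-225/377 → turn -1·90°
n=2: pose=(4,-1,S); sL=8/25, sR=8/17; mL=8/17, mR=-132/425; mL+mR=4/25 → advance +1; mR−mL=-332/425 → turn -1·90°
n=3: pose=(4,-2,W); sL=20/41, sR=4/9; mL=4/9, mR=-74/369; mL+mR=10/41 → advance +1; mR−mL=-238/369 → turn -1·90°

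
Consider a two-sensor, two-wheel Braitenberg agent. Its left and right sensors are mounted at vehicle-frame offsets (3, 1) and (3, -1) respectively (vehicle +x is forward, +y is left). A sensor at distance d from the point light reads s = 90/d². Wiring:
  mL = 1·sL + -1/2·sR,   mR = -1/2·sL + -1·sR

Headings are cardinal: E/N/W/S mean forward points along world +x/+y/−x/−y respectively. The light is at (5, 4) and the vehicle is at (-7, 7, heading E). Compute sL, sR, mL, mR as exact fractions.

left sensor world pos  = (-4, 8); dL² = 97
right sensor world pos = (-4, 6); dR² = 85
sL = 90/97 = 90/97
sR = 90/85 = 18/17
mL = 1·sL + -1/2·sR = 657/1649
mR = -1/2·sL + -1·sR = -2511/1649

90/97 18/17 657/1649 -2511/1649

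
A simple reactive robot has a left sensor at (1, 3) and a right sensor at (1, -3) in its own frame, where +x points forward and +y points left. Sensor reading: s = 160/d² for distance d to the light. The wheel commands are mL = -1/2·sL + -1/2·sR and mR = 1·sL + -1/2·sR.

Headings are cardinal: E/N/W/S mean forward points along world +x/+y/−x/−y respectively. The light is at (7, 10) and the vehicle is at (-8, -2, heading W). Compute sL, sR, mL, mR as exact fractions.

left sensor world pos  = (-9, -5); dL² = 481
right sensor world pos = (-9, 1); dR² = 337
sL = 160/481 = 160/481
sR = 160/337 = 160/337
mL = -1/2·sL + -1/2·sR = -65440/162097
mR = 1·sL + -1/2·sR = 15440/162097

160/481 160/337 -65440/162097 15440/162097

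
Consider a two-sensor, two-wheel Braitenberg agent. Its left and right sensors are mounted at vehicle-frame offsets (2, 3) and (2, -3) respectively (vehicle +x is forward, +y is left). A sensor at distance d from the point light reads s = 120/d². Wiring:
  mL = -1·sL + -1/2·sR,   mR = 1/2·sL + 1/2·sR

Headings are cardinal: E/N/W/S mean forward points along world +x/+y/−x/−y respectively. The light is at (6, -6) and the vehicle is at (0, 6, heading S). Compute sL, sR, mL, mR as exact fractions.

120/109 120/181 -28260/19729 17400/19729

left sensor world pos  = (3, 4); dL² = 109
right sensor world pos = (-3, 4); dR² = 181
sL = 120/109 = 120/109
sR = 120/181 = 120/181
mL = -1·sL + -1/2·sR = -28260/19729
mR = 1/2·sL + 1/2·sR = 17400/19729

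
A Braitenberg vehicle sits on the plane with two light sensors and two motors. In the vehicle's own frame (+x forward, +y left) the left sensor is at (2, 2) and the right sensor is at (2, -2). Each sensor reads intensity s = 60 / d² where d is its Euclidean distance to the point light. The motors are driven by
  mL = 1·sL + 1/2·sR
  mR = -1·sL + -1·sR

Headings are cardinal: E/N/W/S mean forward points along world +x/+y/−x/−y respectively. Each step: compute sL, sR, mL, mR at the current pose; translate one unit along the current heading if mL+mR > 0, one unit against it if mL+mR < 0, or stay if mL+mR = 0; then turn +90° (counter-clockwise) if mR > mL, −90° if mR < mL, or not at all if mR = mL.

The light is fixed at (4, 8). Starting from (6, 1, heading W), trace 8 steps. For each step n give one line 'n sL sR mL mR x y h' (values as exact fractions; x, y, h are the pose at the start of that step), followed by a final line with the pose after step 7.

n=0: pose=(6,1,W); sL=20/27, sR=12/5; mL=262/135, mR=-424/135; mL+mR=-6/5 → advance -1; mR−mL=-686/135 → turn -1·90°
n=1: pose=(7,1,N); sL=30/13, sR=6/5; mL=189/65, mR=-228/65; mL+mR=-3/5 → advance -1; mR−mL=-417/65 → turn -1·90°
n=2: pose=(7,0,E); sL=60/61, sR=12/25; mL=1866/1525, mR=-2232/1525; mL+mR=-6/25 → advance -1; mR−mL=-4098/1525 → turn -1·90°
n=3: pose=(6,0,S); sL=15/29, sR=3/5; mL=237/290, mR=-162/145; mL+mR=-3/10 → advance -1; mR−mL=-561/290 → turn -1·90°
n=4: pose=(6,1,W); sL=20/27, sR=12/5; mL=262/135, mR=-424/135; mL+mR=-6/5 → advance -1; mR−mL=-686/135 → turn -1·90°
n=5: pose=(7,1,N); sL=30/13, sR=6/5; mL=189/65, mR=-228/65; mL+mR=-3/5 → advance -1; mR−mL=-417/65 → turn -1·90°
n=6: pose=(7,0,E); sL=60/61, sR=12/25; mL=1866/1525, mR=-2232/1525; mL+mR=-6/25 → advance -1; mR−mL=-4098/1525 → turn -1·90°
n=7: pose=(6,0,S); sL=15/29, sR=3/5; mL=237/290, mR=-162/145; mL+mR=-3/10 → advance -1; mR−mL=-561/290 → turn -1·90°

0 20/27 12/5 262/135 -424/135 6 1 W
1 30/13 6/5 189/65 -228/65 7 1 N
2 60/61 12/25 1866/1525 -2232/1525 7 0 E
3 15/29 3/5 237/290 -162/145 6 0 S
4 20/27 12/5 262/135 -424/135 6 1 W
5 30/13 6/5 189/65 -228/65 7 1 N
6 60/61 12/25 1866/1525 -2232/1525 7 0 E
7 15/29 3/5 237/290 -162/145 6 0 S
final 6 1 W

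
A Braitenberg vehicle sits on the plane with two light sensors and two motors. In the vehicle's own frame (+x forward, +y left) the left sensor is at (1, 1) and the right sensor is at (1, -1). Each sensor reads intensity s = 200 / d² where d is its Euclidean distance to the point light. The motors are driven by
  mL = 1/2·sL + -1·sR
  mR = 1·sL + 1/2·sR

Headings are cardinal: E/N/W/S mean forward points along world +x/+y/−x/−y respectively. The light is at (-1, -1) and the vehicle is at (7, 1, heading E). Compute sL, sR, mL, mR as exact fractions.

left sensor world pos  = (8, 2); dL² = 90
right sensor world pos = (8, 0); dR² = 82
sL = 200/90 = 20/9
sR = 200/82 = 100/41
mL = 1/2·sL + -1·sR = -490/369
mR = 1·sL + 1/2·sR = 1270/369

20/9 100/41 -490/369 1270/369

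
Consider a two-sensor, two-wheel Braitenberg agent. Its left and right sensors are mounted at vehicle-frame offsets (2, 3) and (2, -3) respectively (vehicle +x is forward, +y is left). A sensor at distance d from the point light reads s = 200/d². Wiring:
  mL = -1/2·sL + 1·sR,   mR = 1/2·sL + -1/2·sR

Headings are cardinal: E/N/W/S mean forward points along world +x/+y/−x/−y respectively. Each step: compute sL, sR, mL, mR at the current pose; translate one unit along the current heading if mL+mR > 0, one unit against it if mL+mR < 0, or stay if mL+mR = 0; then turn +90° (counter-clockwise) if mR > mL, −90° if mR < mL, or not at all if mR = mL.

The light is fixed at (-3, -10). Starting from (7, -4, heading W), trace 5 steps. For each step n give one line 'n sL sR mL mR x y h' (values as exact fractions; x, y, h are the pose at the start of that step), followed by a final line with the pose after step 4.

0 200/73 40/29 20/2117 1440/2117 7 -4 W
1 5/4 50/13 335/104 -135/104 6 -4 S
2 200/53 200/113 -700/5989 6000/5989 6 -5 W
3 20/13 100/17 1130/221 -480/221 5 -5 S
4 200/37 40/17 -220/629 960/629 5 -6 W
final 4 -6 S

n=0: pose=(7,-4,W); sL=200/73, sR=40/29; mL=20/2117, mR=1440/2117; mL+mR=20/29 → advance +1; mR−mL=1420/2117 → turn +1·90°
n=1: pose=(6,-4,S); sL=5/4, sR=50/13; mL=335/104, mR=-135/104; mL+mR=25/13 → advance +1; mR−mL=-235/52 → turn -1·90°
n=2: pose=(6,-5,W); sL=200/53, sR=200/113; mL=-700/5989, mR=6000/5989; mL+mR=100/113 → advance +1; mR−mL=6700/5989 → turn +1·90°
n=3: pose=(5,-5,S); sL=20/13, sR=100/17; mL=1130/221, mR=-480/221; mL+mR=50/17 → advance +1; mR−mL=-1610/221 → turn -1·90°
n=4: pose=(5,-6,W); sL=200/37, sR=40/17; mL=-220/629, mR=960/629; mL+mR=20/17 → advance +1; mR−mL=1180/629 → turn +1·90°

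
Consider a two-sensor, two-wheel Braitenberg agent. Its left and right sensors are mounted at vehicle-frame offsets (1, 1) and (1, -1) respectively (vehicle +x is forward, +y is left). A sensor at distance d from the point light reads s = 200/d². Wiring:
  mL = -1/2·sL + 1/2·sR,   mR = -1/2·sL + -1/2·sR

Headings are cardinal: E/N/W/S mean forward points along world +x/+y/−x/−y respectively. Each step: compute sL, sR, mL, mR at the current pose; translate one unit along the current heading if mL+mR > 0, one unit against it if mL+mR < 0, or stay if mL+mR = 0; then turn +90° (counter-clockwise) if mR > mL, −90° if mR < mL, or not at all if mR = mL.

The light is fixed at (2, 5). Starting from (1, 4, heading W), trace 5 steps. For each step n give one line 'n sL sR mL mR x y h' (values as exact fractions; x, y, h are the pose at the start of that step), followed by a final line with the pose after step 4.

0 25 50 25/2 -75/2 1 4 W
1 200 200 0 -200 2 4 N
2 100 20 -40 -60 2 3 E
3 200/9 200/13 -400/117 -2200/117 1 3 S
4 25 50 25/2 -75/2 1 4 W
final 2 4 N

n=0: pose=(1,4,W); sL=25, sR=50; mL=25/2, mR=-75/2; mL+mR=-25 → advance -1; mR−mL=-50 → turn -1·90°
n=1: pose=(2,4,N); sL=200, sR=200; mL=0, mR=-200; mL+mR=-200 → advance -1; mR−mL=-200 → turn -1·90°
n=2: pose=(2,3,E); sL=100, sR=20; mL=-40, mR=-60; mL+mR=-100 → advance -1; mR−mL=-20 → turn -1·90°
n=3: pose=(1,3,S); sL=200/9, sR=200/13; mL=-400/117, mR=-2200/117; mL+mR=-200/9 → advance -1; mR−mL=-200/13 → turn -1·90°
n=4: pose=(1,4,W); sL=25, sR=50; mL=25/2, mR=-75/2; mL+mR=-25 → advance -1; mR−mL=-50 → turn -1·90°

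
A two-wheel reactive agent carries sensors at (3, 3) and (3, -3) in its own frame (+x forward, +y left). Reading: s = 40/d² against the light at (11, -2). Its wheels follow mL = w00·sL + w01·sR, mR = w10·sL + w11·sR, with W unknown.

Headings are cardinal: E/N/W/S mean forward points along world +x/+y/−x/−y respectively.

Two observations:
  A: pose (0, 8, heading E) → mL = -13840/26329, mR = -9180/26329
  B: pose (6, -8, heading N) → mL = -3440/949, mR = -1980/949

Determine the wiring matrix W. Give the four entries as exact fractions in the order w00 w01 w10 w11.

-1 -1 -1 -1/2

obs A: pose=(0,8,E) → sL=40/233, sR=40/113, mL=-13840/26329, mR=-9180/26329
obs B: pose=(6,-8,N) → sL=40/73, sR=40/13, mL=-3440/949, mR=-1980/949
sensor matrix S = [[40/233, 40/113], [40/73, 40/13]]; det S = 8352000/24986221
solve [mL_A; mL_B] = S·[w00; w01] and [mR_A; mR_B] = S·[w10; w11]:
  w00 = -1, w01 = -1, w10 = -1, w11 = -1/2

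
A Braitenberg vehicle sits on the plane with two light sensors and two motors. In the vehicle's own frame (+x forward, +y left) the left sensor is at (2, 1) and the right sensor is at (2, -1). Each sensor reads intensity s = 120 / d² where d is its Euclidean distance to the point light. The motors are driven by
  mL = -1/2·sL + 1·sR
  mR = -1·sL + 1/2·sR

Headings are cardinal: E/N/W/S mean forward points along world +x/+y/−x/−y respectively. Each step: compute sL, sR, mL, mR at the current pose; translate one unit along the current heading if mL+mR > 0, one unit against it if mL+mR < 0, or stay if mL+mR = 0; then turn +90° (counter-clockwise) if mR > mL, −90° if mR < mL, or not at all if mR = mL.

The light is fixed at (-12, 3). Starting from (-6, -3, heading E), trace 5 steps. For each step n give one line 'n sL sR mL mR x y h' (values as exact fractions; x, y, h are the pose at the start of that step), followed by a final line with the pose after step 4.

0 120/89 120/113 3900/10057 -8220/10057 -6 -3 E
1 6/5 3/2 9/10 -9/20 -7 -3 S
2 120/73 8/3 404/219 -68/219 -7 -4 W
3 60/17 12/5 54/85 -198/85 -8 -4 N
4 24/17 40/39 212/663 -596/663 -8 -5 E
final -9 -5 S

n=0: pose=(-6,-3,E); sL=120/89, sR=120/113; mL=3900/10057, mR=-8220/10057; mL+mR=-4320/10057 → advance -1; mR−mL=-12120/10057 → turn -1·90°
n=1: pose=(-7,-3,S); sL=6/5, sR=3/2; mL=9/10, mR=-9/20; mL+mR=9/20 → advance +1; mR−mL=-27/20 → turn -1·90°
n=2: pose=(-7,-4,W); sL=120/73, sR=8/3; mL=404/219, mR=-68/219; mL+mR=112/73 → advance +1; mR−mL=-472/219 → turn -1·90°
n=3: pose=(-8,-4,N); sL=60/17, sR=12/5; mL=54/85, mR=-198/85; mL+mR=-144/85 → advance -1; mR−mL=-252/85 → turn -1·90°
n=4: pose=(-8,-5,E); sL=24/17, sR=40/39; mL=212/663, mR=-596/663; mL+mR=-128/221 → advance -1; mR−mL=-808/663 → turn -1·90°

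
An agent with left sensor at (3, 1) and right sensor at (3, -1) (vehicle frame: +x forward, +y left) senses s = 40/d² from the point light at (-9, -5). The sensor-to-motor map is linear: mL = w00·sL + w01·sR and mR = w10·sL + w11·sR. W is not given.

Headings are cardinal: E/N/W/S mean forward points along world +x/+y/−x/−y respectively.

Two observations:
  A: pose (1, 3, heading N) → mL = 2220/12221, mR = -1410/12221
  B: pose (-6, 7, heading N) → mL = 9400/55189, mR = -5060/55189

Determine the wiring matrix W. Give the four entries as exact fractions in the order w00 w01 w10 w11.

obs A: pose=(1,3,N) → sL=20/101, sR=20/121, mL=2220/12221, mR=-1410/12221
obs B: pose=(-6,7,N) → sL=40/229, sR=40/241, mL=9400/55189, mR=-5060/55189
sensor matrix S = [[20/101, 20/121], [40/229, 40/241]]; det S = 2694400/674464769
solve [mL_A; mL_B] = S·[w00; w01] and [mR_A; mR_B] = S·[w10; w11]:
  w00 = 1/2, w01 = 1/2, w10 = -1, w11 = 1/2

1/2 1/2 -1 1/2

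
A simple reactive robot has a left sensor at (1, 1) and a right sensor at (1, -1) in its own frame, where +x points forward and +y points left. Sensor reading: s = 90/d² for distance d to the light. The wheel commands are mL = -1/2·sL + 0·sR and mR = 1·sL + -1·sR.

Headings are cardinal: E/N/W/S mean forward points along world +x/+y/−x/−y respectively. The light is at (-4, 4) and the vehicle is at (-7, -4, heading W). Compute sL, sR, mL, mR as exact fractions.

90/97 18/13 -45/97 -576/1261

left sensor world pos  = (-8, -5); dL² = 97
right sensor world pos = (-8, -3); dR² = 65
sL = 90/97 = 90/97
sR = 90/65 = 18/13
mL = -1/2·sL + 0·sR = -45/97
mR = 1·sL + -1·sR = -576/1261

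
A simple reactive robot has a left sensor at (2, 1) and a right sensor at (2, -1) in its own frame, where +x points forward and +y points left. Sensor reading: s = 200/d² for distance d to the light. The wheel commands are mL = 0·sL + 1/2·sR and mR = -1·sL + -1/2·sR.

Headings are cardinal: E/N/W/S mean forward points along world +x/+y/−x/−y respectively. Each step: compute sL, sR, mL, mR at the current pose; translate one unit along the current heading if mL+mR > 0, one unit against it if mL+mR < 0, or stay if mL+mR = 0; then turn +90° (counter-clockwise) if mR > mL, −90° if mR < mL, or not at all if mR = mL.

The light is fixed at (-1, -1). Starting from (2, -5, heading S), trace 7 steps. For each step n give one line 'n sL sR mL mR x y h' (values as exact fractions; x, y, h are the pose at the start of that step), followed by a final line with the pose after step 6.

0 50/13 5 5/2 -165/26 2 -5 S
1 200/17 40 20 -540/17 2 -4 W
2 20 100/13 50/13 -310/13 3 -4 N
3 40/9 200/61 100/61 -3340/549 3 -5 E
4 50/13 5 5/2 -165/26 2 -5 S
5 200/17 40 20 -540/17 2 -4 W
6 20 100/13 50/13 -310/13 3 -4 N
final 3 -5 E

n=0: pose=(2,-5,S); sL=50/13, sR=5; mL=5/2, mR=-165/26; mL+mR=-50/13 → advance -1; mR−mL=-115/13 → turn -1·90°
n=1: pose=(2,-4,W); sL=200/17, sR=40; mL=20, mR=-540/17; mL+mR=-200/17 → advance -1; mR−mL=-880/17 → turn -1·90°
n=2: pose=(3,-4,N); sL=20, sR=100/13; mL=50/13, mR=-310/13; mL+mR=-20 → advance -1; mR−mL=-360/13 → turn -1·90°
n=3: pose=(3,-5,E); sL=40/9, sR=200/61; mL=100/61, mR=-3340/549; mL+mR=-40/9 → advance -1; mR−mL=-4240/549 → turn -1·90°
n=4: pose=(2,-5,S); sL=50/13, sR=5; mL=5/2, mR=-165/26; mL+mR=-50/13 → advance -1; mR−mL=-115/13 → turn -1·90°
n=5: pose=(2,-4,W); sL=200/17, sR=40; mL=20, mR=-540/17; mL+mR=-200/17 → advance -1; mR−mL=-880/17 → turn -1·90°
n=6: pose=(3,-4,N); sL=20, sR=100/13; mL=50/13, mR=-310/13; mL+mR=-20 → advance -1; mR−mL=-360/13 → turn -1·90°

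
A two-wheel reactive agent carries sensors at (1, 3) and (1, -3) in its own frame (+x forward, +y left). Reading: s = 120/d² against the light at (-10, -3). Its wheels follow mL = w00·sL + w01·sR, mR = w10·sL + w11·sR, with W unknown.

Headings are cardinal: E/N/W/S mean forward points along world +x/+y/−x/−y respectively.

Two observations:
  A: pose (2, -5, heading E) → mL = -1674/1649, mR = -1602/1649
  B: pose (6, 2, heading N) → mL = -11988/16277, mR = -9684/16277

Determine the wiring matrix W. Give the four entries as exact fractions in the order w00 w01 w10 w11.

obs A: pose=(2,-5,E) → sL=12/17, sR=60/97, mL=-1674/1649, mR=-1602/1649
obs B: pose=(6,2,N) → sL=24/41, sR=120/397, mL=-11988/16277, mR=-9684/16277
sensor matrix S = [[12/17, 60/97], [24/41, 120/397]]; det S = -3991680/26840773
solve [mL_A; mL_B] = S·[w00; w01] and [mR_A; mR_B] = S·[w10; w11]:
  w00 = -1, w01 = -1/2, w10 = -1/2, w11 = -1

-1 -1/2 -1/2 -1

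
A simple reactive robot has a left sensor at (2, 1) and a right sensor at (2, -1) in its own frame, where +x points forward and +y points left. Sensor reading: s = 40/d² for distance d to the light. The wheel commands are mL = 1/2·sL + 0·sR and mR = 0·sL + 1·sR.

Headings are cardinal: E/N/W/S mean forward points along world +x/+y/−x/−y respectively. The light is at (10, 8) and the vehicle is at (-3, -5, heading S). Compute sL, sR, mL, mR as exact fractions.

left sensor world pos  = (-2, -7); dL² = 369
right sensor world pos = (-4, -7); dR² = 421
sL = 40/369 = 40/369
sR = 40/421 = 40/421
mL = 1/2·sL + 0·sR = 20/369
mR = 0·sL + 1·sR = 40/421

40/369 40/421 20/369 40/421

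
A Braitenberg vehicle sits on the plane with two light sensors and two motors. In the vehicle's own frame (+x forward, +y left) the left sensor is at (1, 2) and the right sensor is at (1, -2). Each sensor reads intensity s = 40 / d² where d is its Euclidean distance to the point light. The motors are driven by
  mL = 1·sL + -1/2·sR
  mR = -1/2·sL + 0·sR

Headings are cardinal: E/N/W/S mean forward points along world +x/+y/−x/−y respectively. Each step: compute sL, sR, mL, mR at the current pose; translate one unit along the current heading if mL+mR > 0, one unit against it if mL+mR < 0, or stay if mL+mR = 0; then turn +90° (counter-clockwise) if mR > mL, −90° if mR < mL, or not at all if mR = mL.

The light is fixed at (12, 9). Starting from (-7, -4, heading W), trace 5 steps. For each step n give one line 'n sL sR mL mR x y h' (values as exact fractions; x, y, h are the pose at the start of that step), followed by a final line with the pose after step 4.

n=0: pose=(-7,-4,W); sL=8/125, sR=40/521; mL=1668/65125, mR=-4/125; mL+mR=-416/65125 → advance -1; mR−mL=-3752/65125 → turn -1·90°
n=1: pose=(-6,-4,N); sL=5/68, sR=1/10; mL=2/85, mR=-5/136; mL+mR=-9/680 → advance -1; mR−mL=-41/680 → turn -1·90°
n=2: pose=(-6,-5,E); sL=40/433, sR=8/109; mL=2628/47197, mR=-20/433; mL+mR=448/47197 → advance +1; mR−mL=-4808/47197 → turn -1·90°
n=3: pose=(-5,-5,S); sL=4/45, sR=20/293; mL=722/13185, mR=-2/45; mL+mR=136/13185 → advance +1; mR−mL=-436/4395 → turn -1·90°
n=4: pose=(-5,-6,W); sL=40/613, sR=40/493; mL=7460/302209, mR=-20/613; mL+mR=-2400/302209 → advance -1; mR−mL=-17320/302209 → turn -1·90°

0 8/125 40/521 1668/65125 -4/125 -7 -4 W
1 5/68 1/10 2/85 -5/136 -6 -4 N
2 40/433 8/109 2628/47197 -20/433 -6 -5 E
3 4/45 20/293 722/13185 -2/45 -5 -5 S
4 40/613 40/493 7460/302209 -20/613 -5 -6 W
final -4 -6 N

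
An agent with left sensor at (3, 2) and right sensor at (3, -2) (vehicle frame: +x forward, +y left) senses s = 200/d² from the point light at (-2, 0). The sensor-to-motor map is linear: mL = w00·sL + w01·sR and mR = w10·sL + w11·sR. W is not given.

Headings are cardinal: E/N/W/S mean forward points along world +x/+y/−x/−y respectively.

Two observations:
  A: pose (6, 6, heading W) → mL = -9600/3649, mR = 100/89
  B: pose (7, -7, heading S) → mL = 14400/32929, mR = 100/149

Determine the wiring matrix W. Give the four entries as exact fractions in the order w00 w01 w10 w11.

obs A: pose=(6,6,W) → sL=200/41, sR=200/89, mL=-9600/3649, mR=100/89
obs B: pose=(7,-7,S) → sL=200/221, sR=200/149, mL=14400/32929, mR=100/149
sensor matrix S = [[200/41, 200/89], [200/221, 200/149]]; det S = 542400000/120157921
solve [mL_A; mL_B] = S·[w00; w01] and [mR_A; mR_B] = S·[w10; w11]:
  w00 = -1, w01 = 1, w10 = 0, w11 = 1/2

-1 1 0 1/2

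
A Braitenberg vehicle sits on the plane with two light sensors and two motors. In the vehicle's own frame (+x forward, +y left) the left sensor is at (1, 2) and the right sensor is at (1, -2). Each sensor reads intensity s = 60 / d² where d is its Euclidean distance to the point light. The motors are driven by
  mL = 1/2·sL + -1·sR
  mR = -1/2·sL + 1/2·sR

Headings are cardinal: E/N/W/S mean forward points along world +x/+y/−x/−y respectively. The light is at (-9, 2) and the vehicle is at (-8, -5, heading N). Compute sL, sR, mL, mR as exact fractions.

60/37 4/3 -58/111 -16/111

left sensor world pos  = (-10, -4); dL² = 37
right sensor world pos = (-6, -4); dR² = 45
sL = 60/37 = 60/37
sR = 60/45 = 4/3
mL = 1/2·sL + -1·sR = -58/111
mR = -1/2·sL + 1/2·sR = -16/111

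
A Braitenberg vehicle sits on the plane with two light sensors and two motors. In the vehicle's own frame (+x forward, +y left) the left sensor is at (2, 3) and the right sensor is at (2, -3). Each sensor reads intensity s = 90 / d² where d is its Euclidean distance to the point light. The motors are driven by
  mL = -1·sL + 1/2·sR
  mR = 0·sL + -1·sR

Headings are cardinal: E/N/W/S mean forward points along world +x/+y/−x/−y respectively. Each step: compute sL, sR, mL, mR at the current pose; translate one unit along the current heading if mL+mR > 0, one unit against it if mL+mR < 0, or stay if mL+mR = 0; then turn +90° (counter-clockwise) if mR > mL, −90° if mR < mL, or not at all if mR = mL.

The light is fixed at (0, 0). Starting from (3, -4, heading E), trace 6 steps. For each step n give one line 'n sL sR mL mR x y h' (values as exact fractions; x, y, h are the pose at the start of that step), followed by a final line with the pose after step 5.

n=0: pose=(3,-4,E); sL=45/13, sR=45/37; mL=-2745/962, mR=-45/37; mL+mR=-3915/962 → advance -1; mR−mL=1575/962 → turn +1·90°
n=1: pose=(2,-4,N); sL=18, sR=90/29; mL=-477/29, mR=-90/29; mL+mR=-567/29 → advance -1; mR−mL=387/29 → turn +1·90°
n=2: pose=(2,-5,W); sL=45/32, sR=45/2; mL=315/32, mR=-45/2; mL+mR=-405/32 → advance -1; mR−mL=-1035/32 → turn -1·90°
n=3: pose=(3,-5,N); sL=10, sR=2; mL=-9, mR=-2; mL+mR=-11 → advance -1; mR−mL=7 → turn +1·90°
n=4: pose=(3,-6,W); sL=45/41, sR=9; mL=279/82, mR=-9; mL+mR=-459/82 → advance -1; mR−mL=-1017/82 → turn -1·90°
n=5: pose=(4,-6,N); sL=90/17, sR=18/13; mL=-1017/221, mR=-18/13; mL+mR=-1323/221 → advance -1; mR−mL=711/221 → turn +1·90°

0 45/13 45/37 -2745/962 -45/37 3 -4 E
1 18 90/29 -477/29 -90/29 2 -4 N
2 45/32 45/2 315/32 -45/2 2 -5 W
3 10 2 -9 -2 3 -5 N
4 45/41 9 279/82 -9 3 -6 W
5 90/17 18/13 -1017/221 -18/13 4 -6 N
final 4 -7 W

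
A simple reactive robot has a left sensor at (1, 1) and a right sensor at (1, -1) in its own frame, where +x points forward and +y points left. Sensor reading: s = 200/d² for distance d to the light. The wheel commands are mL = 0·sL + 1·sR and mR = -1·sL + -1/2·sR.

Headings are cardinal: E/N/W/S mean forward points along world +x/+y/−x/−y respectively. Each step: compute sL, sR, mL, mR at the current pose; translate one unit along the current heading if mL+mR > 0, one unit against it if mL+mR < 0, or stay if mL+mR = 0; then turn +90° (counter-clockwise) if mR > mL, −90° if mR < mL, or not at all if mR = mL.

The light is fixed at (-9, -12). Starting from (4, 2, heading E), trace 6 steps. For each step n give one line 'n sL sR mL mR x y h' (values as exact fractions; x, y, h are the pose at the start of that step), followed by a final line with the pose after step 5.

n=0: pose=(4,2,E); sL=200/421, sR=40/73; mL=40/73, mR=-23020/30733; mL+mR=-6180/30733 → advance -1; mR−mL=-39860/30733 → turn -1·90°
n=1: pose=(3,2,S); sL=100/169, sR=20/29; mL=20/29, mR=-4590/4901; mL+mR=-1210/4901 → advance -1; mR−mL=-7970/4901 → turn -1·90°
n=2: pose=(3,3,W); sL=200/317, sR=200/377; mL=200/377, mR=-107100/119509; mL+mR=-43700/119509 → advance -1; mR−mL=-170500/119509 → turn -1·90°
n=3: pose=(4,3,N); sL=1/2, sR=50/113; mL=50/113, mR=-163/226; mL+mR=-63/226 → advance -1; mR−mL=-263/226 → turn -1·90°
n=4: pose=(4,2,E); sL=200/421, sR=40/73; mL=40/73, mR=-23020/30733; mL+mR=-6180/30733 → advance -1; mR−mL=-39860/30733 → turn -1·90°
n=5: pose=(3,2,S); sL=100/169, sR=20/29; mL=20/29, mR=-4590/4901; mL+mR=-1210/4901 → advance -1; mR−mL=-7970/4901 → turn -1·90°

0 200/421 40/73 40/73 -23020/30733 4 2 E
1 100/169 20/29 20/29 -4590/4901 3 2 S
2 200/317 200/377 200/377 -107100/119509 3 3 W
3 1/2 50/113 50/113 -163/226 4 3 N
4 200/421 40/73 40/73 -23020/30733 4 2 E
5 100/169 20/29 20/29 -4590/4901 3 2 S
final 3 3 W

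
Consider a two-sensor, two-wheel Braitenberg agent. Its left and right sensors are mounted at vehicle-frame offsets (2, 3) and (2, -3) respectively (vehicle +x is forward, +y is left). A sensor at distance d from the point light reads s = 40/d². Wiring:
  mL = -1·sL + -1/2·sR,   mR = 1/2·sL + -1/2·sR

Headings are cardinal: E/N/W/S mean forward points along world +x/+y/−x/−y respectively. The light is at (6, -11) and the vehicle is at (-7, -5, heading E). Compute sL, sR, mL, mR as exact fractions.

left sensor world pos  = (-5, -2); dL² = 202
right sensor world pos = (-5, -8); dR² = 130
sL = 40/202 = 20/101
sR = 40/130 = 4/13
mL = -1·sL + -1/2·sR = -462/1313
mR = 1/2·sL + -1/2·sR = -72/1313

20/101 4/13 -462/1313 -72/1313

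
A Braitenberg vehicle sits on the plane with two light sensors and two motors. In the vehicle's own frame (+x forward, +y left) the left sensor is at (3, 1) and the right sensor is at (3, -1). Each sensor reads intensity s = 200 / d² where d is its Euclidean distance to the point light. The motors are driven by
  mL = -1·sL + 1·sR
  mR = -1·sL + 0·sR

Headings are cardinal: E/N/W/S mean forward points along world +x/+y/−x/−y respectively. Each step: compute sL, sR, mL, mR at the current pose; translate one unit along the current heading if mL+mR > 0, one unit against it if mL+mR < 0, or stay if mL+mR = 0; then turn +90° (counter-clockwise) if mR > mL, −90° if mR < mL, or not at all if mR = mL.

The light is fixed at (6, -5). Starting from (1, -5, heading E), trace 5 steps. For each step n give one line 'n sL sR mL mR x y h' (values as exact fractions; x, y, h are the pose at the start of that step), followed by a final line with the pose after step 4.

n=0: pose=(1,-5,E); sL=40, sR=40; mL=0, mR=-40; mL+mR=-40 → advance -1; mR−mL=-40 → turn -1·90°
n=1: pose=(0,-5,S); sL=100/17, sR=100/29; mL=-1200/493, mR=-100/17; mL+mR=-4100/493 → advance -1; mR−mL=-100/29 → turn -1·90°
n=2: pose=(0,-4,W); sL=200/81, sR=40/17; mL=-160/1377, mR=-200/81; mL+mR=-3560/1377 → advance -1; mR−mL=-40/17 → turn -1·90°
n=3: pose=(1,-4,N); sL=50/13, sR=25/4; mL=125/52, mR=-50/13; mL+mR=-75/52 → advance -1; mR−mL=-25/4 → turn -1·90°
n=4: pose=(1,-5,E); sL=40, sR=40; mL=0, mR=-40; mL+mR=-40 → advance -1; mR−mL=-40 → turn -1·90°

0 40 40 0 -40 1 -5 E
1 100/17 100/29 -1200/493 -100/17 0 -5 S
2 200/81 40/17 -160/1377 -200/81 0 -4 W
3 50/13 25/4 125/52 -50/13 1 -4 N
4 40 40 0 -40 1 -5 E
final 0 -5 S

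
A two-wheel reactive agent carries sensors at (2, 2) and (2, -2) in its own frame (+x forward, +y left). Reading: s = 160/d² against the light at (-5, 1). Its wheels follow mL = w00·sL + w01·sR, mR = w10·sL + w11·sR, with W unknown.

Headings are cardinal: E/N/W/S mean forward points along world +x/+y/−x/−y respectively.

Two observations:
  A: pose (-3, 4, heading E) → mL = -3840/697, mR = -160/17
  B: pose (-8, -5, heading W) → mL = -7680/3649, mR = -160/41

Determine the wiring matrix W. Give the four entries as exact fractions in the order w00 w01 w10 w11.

obs A: pose=(-3,4,E) → sL=160/41, sR=160/17, mL=-3840/697, mR=-160/17
obs B: pose=(-8,-5,W) → sL=160/89, sR=160/41, mL=-7680/3649, mR=-160/41
sensor matrix S = [[160/41, 160/17], [160/89, 160/41]]; det S = -4300800/2543353
solve [mL_A; mL_B] = S·[w00; w01] and [mR_A; mR_B] = S·[w10; w11]:
  w00 = 1, w01 = -1, w10 = 0, w11 = -1

1 -1 0 -1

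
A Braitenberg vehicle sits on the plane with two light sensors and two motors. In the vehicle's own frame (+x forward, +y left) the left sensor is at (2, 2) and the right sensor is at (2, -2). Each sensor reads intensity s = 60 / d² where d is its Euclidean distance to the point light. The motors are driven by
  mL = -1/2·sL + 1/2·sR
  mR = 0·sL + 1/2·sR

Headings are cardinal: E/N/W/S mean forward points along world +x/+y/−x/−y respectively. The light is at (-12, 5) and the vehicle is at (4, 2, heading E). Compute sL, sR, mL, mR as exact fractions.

left sensor world pos  = (6, 4); dL² = 325
right sensor world pos = (6, 0); dR² = 349
sL = 60/325 = 12/65
sR = 60/349 = 60/349
mL = -1/2·sL + 1/2·sR = -144/22685
mR = 0·sL + 1/2·sR = 30/349

12/65 60/349 -144/22685 30/349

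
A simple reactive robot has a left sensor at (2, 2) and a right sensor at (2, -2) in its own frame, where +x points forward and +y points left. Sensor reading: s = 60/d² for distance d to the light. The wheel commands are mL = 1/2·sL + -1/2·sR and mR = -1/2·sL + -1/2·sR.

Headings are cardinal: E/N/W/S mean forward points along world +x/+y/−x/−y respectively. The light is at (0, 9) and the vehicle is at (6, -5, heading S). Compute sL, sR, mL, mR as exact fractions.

left sensor world pos  = (8, -7); dL² = 320
right sensor world pos = (4, -7); dR² = 272
sL = 60/320 = 3/16
sR = 60/272 = 15/68
mL = 1/2·sL + -1/2·sR = -9/544
mR = -1/2·sL + -1/2·sR = -111/544

3/16 15/68 -9/544 -111/544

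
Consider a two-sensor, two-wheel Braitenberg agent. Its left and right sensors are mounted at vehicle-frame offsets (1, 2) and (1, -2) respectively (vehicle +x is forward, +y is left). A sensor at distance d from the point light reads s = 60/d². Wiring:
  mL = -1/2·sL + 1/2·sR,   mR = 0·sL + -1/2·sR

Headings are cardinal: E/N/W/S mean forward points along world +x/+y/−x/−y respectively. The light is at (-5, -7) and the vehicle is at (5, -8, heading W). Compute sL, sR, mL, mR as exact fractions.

left sensor world pos  = (4, -10); dL² = 90
right sensor world pos = (4, -6); dR² = 82
sL = 60/90 = 2/3
sR = 60/82 = 30/41
mL = -1/2·sL + 1/2·sR = 4/123
mR = 0·sL + -1/2·sR = -15/41

2/3 30/41 4/123 -15/41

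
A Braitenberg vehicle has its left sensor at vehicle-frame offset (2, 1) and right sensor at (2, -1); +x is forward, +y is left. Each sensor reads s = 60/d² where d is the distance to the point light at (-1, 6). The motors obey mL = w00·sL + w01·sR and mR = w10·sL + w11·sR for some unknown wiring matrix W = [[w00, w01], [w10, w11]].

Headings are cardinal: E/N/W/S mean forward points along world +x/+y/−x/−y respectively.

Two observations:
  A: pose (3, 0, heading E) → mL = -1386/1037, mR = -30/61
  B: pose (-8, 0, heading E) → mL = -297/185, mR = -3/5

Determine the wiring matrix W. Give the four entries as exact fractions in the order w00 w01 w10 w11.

-1 -1/2 -1/2 0

obs A: pose=(3,0,E) → sL=60/61, sR=12/17, mL=-1386/1037, mR=-30/61
obs B: pose=(-8,0,E) → sL=6/5, sR=30/37, mL=-297/185, mR=-3/5
sensor matrix S = [[60/61, 12/17], [6/5, 30/37]]; det S = -9504/191845
solve [mL_A; mL_B] = S·[w00; w01] and [mR_A; mR_B] = S·[w10; w11]:
  w00 = -1, w01 = -1/2, w10 = -1/2, w11 = 0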